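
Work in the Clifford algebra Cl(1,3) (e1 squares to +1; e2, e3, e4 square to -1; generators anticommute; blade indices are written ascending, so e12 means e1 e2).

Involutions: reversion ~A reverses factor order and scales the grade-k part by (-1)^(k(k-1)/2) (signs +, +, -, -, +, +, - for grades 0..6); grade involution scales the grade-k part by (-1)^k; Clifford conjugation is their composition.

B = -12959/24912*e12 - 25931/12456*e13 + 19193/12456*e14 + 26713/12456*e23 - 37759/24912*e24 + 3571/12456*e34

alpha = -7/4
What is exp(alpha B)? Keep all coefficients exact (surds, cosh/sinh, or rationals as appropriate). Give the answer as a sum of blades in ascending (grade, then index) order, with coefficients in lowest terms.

B^2 term by term: the squares give (-12959/24912)^2*(e12)^2 + (-25931/12456)^2*(e13)^2 + (19193/12456)^2*(e14)^2 + (26713/12456)^2*(e23)^2 + (-37759/24912)^2*(e24)^2 + (3571/12456)^2*(e34)^2 = 167935681/620607744*(+1) + 672416761/155151936*(+1) + 368371249/155151936*(+1) + 713584369/155151936*(-1) + 1425742081/620607744*(-1) + 12752041/155151936*(-1) = 0 (each basis 2-blade squares to minus the product of its generators' squares); cross terms between blades sharing an index anticommute and cancel; the commuting (index-disjoint) pairs give grade-4 terms 2*c*c'*(blade product), which cancel blade by blade — e1234: -46276589/155151936 - 979128629/155151936 + 512702609/77575968 = 0 — confirming B is simple. So B^2 = 0.
B^2 = 0, hence only two terms survive: exp(alpha B) = 1 + alpha B (parabolic case).
Answer: 1 + 90713/99648*e12 + 181517/49824*e13 - 134351/49824*e14 - 186991/49824*e23 + 264313/99648*e24 - 24997/49824*e34


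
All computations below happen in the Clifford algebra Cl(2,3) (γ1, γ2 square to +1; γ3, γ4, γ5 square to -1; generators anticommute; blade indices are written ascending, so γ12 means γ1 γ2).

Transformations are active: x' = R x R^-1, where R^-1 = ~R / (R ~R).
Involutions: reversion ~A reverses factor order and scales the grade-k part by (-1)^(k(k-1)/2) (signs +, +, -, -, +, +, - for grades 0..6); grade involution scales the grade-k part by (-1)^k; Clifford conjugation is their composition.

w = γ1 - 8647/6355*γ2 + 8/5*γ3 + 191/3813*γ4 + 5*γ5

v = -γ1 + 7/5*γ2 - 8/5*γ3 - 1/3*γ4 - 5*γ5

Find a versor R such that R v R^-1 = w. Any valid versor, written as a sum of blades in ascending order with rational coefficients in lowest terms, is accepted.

Construction: equal norms (both -1112/45) license R = v + w = 50/1271*γ2 - 360/1271*γ4 — nothing changes along that direction, while (v - w)/2 changes sign, so v maps onto w.
Answer: 50/1271*γ2 - 360/1271*γ4


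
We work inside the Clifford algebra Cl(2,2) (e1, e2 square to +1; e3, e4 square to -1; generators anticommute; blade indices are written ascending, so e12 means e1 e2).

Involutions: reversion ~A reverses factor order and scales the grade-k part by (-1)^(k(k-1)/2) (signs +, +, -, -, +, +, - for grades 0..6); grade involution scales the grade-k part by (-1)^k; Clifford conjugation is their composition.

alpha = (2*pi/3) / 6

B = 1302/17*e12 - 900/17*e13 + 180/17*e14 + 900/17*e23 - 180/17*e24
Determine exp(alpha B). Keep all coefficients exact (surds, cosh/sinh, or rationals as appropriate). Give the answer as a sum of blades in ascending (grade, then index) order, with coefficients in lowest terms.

B^2 term by term: the squares give (1302/17)^2*(e12)^2 + (-900/17)^2*(e13)^2 + (180/17)^2*(e14)^2 + (900/17)^2*(e23)^2 + (-180/17)^2*(e24)^2 = 1695204/289*(-1) + 810000/289*(+1) + 32400/289*(+1) + 810000/289*(+1) + 32400/289*(+1) = -36 (each basis 2-blade squares to minus the product of its generators' squares); cross terms between blades sharing an index anticommute and cancel; the commuting (index-disjoint) pairs give grade-4 terms 2*c*c'*(blade product), which cancel blade by blade — e1234: -324000/289 + 324000/289 = 0 — confirming B is simple. So B^2 = -36.
B^2 = -36 — the negative square puts this in the circular regime; l = 6, alpha*l = 2*pi/3, so exp(alpha B) = cos(2*pi/3) + (sin(2*pi/3)/6)*B = -1/2 + (sqrt(3)/12)*B.
Answer: -1/2 + 217*sqrt(3)/34*e12 - 75*sqrt(3)/17*e13 + 15*sqrt(3)/17*e14 + 75*sqrt(3)/17*e23 - 15*sqrt(3)/17*e24


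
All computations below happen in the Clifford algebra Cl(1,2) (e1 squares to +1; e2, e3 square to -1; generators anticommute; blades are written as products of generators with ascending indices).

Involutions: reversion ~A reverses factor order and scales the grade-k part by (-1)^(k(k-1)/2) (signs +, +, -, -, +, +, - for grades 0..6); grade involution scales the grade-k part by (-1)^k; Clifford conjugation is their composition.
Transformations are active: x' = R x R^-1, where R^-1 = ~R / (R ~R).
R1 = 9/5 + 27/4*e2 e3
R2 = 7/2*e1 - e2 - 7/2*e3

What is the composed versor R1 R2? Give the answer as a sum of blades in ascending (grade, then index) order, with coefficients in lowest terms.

Distribute over the terms of R1 (each basis-blade product reordered to ascending indices, repeated generators contracted through their squares):
(9/5) R2 = 63/10*e1 - 9/5*e2 - 63/10*e3
(27/4*e2 e3) R2 = 189/8*e2 - 27/4*e3 + 189/8*e1 e2 e3
Summing the partial products and collecting blades:
Answer: 63/10*e1 + 873/40*e2 - 261/20*e3 + 189/8*e1 e2 e3


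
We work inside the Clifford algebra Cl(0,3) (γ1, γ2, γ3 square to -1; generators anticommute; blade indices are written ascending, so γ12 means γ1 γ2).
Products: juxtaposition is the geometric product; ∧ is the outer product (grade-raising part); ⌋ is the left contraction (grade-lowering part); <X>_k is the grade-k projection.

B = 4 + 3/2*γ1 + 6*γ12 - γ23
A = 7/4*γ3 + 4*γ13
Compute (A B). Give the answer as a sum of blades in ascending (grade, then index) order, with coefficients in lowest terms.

step 1: -7/4*γ2 + 13*γ3 - 4*γ12 + 107/8*γ13 - 24*γ23 + 21/2*γ123
Answer: -7/4*γ2 + 13*γ3 - 4*γ12 + 107/8*γ13 - 24*γ23 + 21/2*γ123


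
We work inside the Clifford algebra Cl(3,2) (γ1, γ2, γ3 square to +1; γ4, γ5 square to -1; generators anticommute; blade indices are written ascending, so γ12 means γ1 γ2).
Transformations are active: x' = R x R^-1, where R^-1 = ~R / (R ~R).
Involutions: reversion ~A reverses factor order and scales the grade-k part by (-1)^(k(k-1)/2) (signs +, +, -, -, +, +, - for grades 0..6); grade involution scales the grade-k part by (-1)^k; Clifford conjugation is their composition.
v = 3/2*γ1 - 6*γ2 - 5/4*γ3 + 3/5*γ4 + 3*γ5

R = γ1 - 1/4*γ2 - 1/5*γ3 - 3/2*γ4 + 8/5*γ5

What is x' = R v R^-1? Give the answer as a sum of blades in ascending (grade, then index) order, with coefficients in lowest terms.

~R = γ1 - 1/4*γ2 - 1/5*γ3 - 3/2*γ4 + 8/5*γ5, and R ~R = -1483/400, so R^-1 = ~R / (-1483/400).
R v = -13/20 - 45/8*γ12 - 19/20*γ13 + 57/20*γ14 + 3/5*γ15 - 71/80*γ23 - 183/20*γ24 + 177/20*γ25 - 399/200*γ34 + 7/5*γ35 - 273/50*γ45
Answer: -3409/2966*γ1 + 8768/1483*γ2 + 6999/5932*γ3 - 8349/7415*γ4 - 3617/1483*γ5


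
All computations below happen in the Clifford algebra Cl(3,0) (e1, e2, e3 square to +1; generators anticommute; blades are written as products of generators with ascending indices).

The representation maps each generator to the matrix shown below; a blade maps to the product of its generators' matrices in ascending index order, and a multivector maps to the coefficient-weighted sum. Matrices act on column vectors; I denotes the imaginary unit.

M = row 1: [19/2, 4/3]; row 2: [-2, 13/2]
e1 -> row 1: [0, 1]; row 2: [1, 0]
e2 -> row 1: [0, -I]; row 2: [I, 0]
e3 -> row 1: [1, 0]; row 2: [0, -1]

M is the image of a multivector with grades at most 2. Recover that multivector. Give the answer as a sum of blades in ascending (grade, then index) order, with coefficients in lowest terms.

Method: 1, rho(e1), rho(e2), rho(e3) form a trace-orthogonal basis of the 2x2 complex matrices (tr(X Y) = 2 if X = Y, else 0), so M = m0*1 + m1*rho(e1) + m2*rho(e2) + m3*rho(e3) with m0 = tr(M)/2 = 8, m1 = tr(M rho(e1))/2 = -1/3, m2 = tr(M rho(e2))/2 = 5*I/3, m3 = tr(M rho(e3))/2 = 3/2.
Multiplying table entries, the bivector images are rho(e1 e2) = I*rho(e3), rho(e1 e3) = -I*rho(e2), rho(e2 e3) = I*rho(e1); with real blade coefficients the real parts of m0..m3 are the coefficients of 1, e1, e2, e3 and the imaginary parts give the bivectors (e2 e3: Im m1, e1 e3: -Im m2, e1 e2: Im m3).
Answer: 8 - 1/3*e1 + 3/2*e3 - 5/3*e1 e3


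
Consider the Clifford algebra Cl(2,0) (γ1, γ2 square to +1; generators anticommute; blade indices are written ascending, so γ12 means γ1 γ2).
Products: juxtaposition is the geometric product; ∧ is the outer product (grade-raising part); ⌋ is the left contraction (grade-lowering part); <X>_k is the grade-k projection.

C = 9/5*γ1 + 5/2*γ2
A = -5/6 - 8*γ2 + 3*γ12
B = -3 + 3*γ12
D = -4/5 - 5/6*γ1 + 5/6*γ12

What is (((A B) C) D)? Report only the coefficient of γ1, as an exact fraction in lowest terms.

step 1: -13/2 + 24*γ1 + 24*γ2 - 23/2*γ12
step 2: 516/5 - 809/20*γ1 + 89/20*γ2 + 84/5*γ12
step 3: -37711/600 - 34409/600*γ1 - 13961/600*γ2 + 45761/600*γ12
Answer: -34409/600


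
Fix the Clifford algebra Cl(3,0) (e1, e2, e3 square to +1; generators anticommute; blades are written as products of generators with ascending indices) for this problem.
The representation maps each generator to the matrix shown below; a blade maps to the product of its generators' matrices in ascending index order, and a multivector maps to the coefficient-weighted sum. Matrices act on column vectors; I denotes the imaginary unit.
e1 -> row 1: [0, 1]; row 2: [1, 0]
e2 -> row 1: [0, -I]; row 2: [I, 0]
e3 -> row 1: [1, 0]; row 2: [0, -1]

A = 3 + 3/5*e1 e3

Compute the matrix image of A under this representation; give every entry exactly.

Bivector images (products of the table entries): rho(e1 e3) = rho(e1)rho(e3) = row 1: [0, -1]; row 2: [1, 0].
M = (3)*1 + (3/5)*rho(e1 e3), summed entrywise (1 is the identity matrix):
Answer: row 1: [3, -3/5]; row 2: [3/5, 3]


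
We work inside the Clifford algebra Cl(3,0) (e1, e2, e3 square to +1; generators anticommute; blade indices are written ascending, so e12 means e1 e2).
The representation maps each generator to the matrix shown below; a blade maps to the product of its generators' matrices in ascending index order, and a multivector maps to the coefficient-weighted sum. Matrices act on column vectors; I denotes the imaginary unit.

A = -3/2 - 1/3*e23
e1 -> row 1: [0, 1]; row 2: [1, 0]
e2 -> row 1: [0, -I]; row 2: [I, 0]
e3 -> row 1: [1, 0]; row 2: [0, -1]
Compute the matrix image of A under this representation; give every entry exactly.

Bivector images (products of the table entries): rho(e23) = rho(e2)rho(e3) = row 1: [0, I]; row 2: [I, 0].
M = (-3/2)*1 + (-1/3)*rho(e23), summed entrywise (1 is the identity matrix):
Answer: row 1: [-3/2, -I/3]; row 2: [-I/3, -3/2]


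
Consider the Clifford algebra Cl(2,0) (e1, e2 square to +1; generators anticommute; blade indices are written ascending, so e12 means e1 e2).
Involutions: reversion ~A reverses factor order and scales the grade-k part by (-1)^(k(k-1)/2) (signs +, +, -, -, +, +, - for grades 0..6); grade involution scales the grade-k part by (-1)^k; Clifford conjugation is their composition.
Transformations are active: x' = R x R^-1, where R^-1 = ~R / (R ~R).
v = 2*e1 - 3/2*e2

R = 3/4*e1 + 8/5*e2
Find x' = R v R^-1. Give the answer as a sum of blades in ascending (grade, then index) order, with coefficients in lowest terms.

~R = 3/4*e1 + 8/5*e2, and R ~R = 1249/400, so R^-1 = ~R / (1249/400).
R v = -9/10 - 173/40*e12
Answer: -3038/1249*e1 + 1443/2498*e2


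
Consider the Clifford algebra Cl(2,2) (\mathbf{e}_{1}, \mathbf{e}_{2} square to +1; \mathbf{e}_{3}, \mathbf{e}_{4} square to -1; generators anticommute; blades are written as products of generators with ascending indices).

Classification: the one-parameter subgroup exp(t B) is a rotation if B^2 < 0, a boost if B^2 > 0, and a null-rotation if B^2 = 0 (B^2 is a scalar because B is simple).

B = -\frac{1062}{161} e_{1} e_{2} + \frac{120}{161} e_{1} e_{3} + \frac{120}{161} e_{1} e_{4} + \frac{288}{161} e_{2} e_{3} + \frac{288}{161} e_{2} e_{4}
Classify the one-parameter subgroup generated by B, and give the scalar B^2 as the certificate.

B^2 term by term: the squares give (-\frac{1062}{161})^2*(e_{1} e_{2})^2 + (\frac{120}{161})^2*(e_{1} e_{3})^2 + (\frac{120}{161})^2*(e_{1} e_{4})^2 + (\frac{288}{161})^2*(e_{2} e_{3})^2 + (\frac{288}{161})^2*(e_{2} e_{4})^2 = \frac{1127844}{25921}*(-1) + \frac{14400}{25921}*(+1) + \frac{14400}{25921}*(+1) + \frac{82944}{25921}*(+1) + \frac{82944}{25921}*(+1) = -36 (each basis 2-blade squares to minus the product of its generators' squares); cross terms between blades sharing an index anticommute and cancel; the commuting (index-disjoint) pairs give grade-4 terms 2*c*c'*(blade product), which cancel blade by blade — e_{1} e_{2} e_{3} e_{4}: -\frac{69120}{25921} + \frac{69120}{25921} = 0 — confirming B is simple. So B^2 = -36.
Answer: rotation, certificate B^2 = -36. One invariant decides it: the square -36 survives every conjugation, and its sign is exactly the classification.


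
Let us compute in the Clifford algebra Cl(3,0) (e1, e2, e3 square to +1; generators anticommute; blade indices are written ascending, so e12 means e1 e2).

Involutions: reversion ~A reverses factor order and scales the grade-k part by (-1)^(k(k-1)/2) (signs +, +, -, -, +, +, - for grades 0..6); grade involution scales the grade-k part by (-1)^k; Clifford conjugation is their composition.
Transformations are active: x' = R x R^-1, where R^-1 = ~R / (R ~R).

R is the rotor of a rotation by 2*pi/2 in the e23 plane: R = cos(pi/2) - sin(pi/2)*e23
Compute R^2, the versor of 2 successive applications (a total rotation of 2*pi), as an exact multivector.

The rotor phase is half the rotation angle and phases add under composition, so 2 steps in the e23 plane accumulate phase 2*(pi/2) = pi: R^2 = cos(pi) - sin(pi)*e23.
cos(pi) = -1 and sin(pi) = 0, so R^2 = -1. The total rotation 2*pi is 1 full turn, so every vector returns to itself, yet the rotor is -1, on the OTHER sheet of the double cover (an odd number of 2*pi turns).
Answer: -1


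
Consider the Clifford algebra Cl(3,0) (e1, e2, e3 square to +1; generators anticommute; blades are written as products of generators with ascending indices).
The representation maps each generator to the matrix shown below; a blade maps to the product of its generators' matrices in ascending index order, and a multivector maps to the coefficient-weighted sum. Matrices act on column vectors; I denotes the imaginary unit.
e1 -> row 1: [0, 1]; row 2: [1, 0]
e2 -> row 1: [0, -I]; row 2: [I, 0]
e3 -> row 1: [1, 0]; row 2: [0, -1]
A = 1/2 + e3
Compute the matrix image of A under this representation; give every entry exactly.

M = (1/2)*1 + (1)*rho(e3), summed entrywise (1 is the identity matrix):
Answer: row 1: [3/2, 0]; row 2: [0, -1/2]


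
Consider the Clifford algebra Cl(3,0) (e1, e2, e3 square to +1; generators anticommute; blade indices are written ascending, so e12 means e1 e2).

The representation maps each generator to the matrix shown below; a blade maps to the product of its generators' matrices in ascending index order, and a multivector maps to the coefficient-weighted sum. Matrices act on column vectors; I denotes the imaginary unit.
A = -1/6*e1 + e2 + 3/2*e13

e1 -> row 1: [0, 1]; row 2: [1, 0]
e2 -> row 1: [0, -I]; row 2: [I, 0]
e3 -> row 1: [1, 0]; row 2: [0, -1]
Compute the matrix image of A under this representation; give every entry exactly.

Bivector images (products of the table entries): rho(e13) = rho(e1)rho(e3) = row 1: [0, -1]; row 2: [1, 0].
M = (-1/6)*rho(e1) + (1)*rho(e2) + (3/2)*rho(e13), summed entrywise:
Answer: row 1: [0, -5/3 - I]; row 2: [4/3 + I, 0]


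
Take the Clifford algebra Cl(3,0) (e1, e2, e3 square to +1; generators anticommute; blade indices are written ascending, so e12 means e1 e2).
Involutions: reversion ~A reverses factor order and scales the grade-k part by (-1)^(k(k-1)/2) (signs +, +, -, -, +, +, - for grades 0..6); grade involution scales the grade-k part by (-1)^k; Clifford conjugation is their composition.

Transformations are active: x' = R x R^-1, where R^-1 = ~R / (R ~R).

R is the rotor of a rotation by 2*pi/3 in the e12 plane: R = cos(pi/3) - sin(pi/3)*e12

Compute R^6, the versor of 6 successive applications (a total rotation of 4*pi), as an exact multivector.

Half-angle bookkeeping: 6 applications in e12 add up to rotor phase 6*pi/3 = 2*pi, so R^6 = cos(2*pi) - sin(2*pi)*e12.
cos(2*pi) = 1 and sin(2*pi) = 0, so R^6 = 1. The total rotation 4*pi is 2 full turns, so every vector returns to itself, yet the rotor is +1, back on the identity sheet (an even number of 2*pi turns).
Answer: 1


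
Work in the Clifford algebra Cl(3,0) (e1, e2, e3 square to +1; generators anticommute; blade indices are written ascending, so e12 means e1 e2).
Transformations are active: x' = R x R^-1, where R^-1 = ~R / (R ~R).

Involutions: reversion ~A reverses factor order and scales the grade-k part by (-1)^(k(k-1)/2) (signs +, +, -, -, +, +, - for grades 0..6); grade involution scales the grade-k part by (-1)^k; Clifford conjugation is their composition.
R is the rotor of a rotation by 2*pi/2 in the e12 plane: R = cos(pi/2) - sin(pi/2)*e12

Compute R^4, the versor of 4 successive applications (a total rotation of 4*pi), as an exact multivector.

Half-angle bookkeeping: 4 applications in e12 add up to rotor phase 4*pi/2 = 2*pi, so R^4 = cos(2*pi) - sin(2*pi)*e12.
cos(2*pi) = 1 and sin(2*pi) = 0, so R^4 = 1. The total rotation 4*pi is 2 full turns, so every vector returns to itself, yet the rotor is +1, back on the identity sheet (an even number of 2*pi turns).
Answer: 1


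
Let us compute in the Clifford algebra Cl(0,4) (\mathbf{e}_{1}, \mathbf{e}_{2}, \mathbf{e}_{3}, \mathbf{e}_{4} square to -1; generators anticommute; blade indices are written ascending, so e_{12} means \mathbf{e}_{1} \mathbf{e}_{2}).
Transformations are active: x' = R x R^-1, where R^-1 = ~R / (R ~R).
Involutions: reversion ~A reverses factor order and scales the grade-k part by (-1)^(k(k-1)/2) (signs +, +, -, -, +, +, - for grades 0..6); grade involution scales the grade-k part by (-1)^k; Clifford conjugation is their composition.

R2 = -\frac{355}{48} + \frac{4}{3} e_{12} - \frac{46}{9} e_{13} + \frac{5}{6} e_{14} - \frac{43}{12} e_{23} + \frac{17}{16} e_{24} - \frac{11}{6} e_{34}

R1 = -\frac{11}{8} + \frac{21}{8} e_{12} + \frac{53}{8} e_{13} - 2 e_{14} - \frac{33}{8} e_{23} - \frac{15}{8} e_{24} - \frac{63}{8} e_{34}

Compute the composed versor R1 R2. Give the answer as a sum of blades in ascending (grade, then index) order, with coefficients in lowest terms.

Distribute over the grade parts of R1 (each basis-blade product reordered to ascending indices, repeated generators contracted through their squares):
<R1>_0 (= -\frac{11}{8}) R2 = \frac{3905}{384} - \frac{11}{6} e_{12} + \frac{253}{36} e_{13} - \frac{55}{48} e_{14} + \frac{473}{96} e_{23} - \frac{187}{128} e_{24} + \frac{121}{48} e_{34}
<R1>_2 (= \frac{21}{8} e_{12} + \frac{53}{8} e_{13} - 2 e_{14} - \frac{33}{8} e_{23} - \frac{15}{8} e_{24} - \frac{63}{8} e_{34}) R2 = \frac{5531}{1152} - \frac{24883}{384} e_{12} - \frac{13387}{384} e_{13} + \frac{7923}{128} e_{14} + \frac{321}{16} e_{23} + \frac{15121}{384} e_{24} + \frac{24445}{576} e_{34} - \frac{10831}{384} e_{1234}
Summing the partial products and collecting blades:
Answer: \frac{8623}{576} - \frac{8529}{128} e_{12} - \frac{32065}{1152} e_{13} + \frac{23329}{384} e_{14} + \frac{2399}{96} e_{23} + \frac{455}{12} e_{24} + \frac{25897}{576} e_{34} - \frac{10831}{384} e_{1234}


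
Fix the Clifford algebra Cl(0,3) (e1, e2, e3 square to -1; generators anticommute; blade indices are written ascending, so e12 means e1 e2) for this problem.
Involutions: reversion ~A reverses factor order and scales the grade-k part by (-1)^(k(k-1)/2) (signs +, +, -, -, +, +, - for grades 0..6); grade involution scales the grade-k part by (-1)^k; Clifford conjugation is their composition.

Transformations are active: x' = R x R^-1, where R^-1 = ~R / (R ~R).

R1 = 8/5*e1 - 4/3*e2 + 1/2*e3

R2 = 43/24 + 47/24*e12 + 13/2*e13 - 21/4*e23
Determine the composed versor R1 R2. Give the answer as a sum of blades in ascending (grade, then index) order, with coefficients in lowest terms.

Distribute over the terms of R1 (each basis-blade product reordered to ascending indices, repeated generators contracted through their squares):
(8/5*e1) R2 = 43/15*e1 - 47/15*e2 - 52/5*e3 - 42/5*e123
(-4/3*e2) R2 = -47/18*e1 - 43/18*e2 - 7*e3 + 26/3*e123
(1/2*e3) R2 = 13/4*e1 - 21/8*e2 + 43/48*e3 + 47/48*e123
Summing the partial products and collecting blades:
Answer: 631/180*e1 - 2933/360*e2 - 3961/240*e3 + 299/240*e123


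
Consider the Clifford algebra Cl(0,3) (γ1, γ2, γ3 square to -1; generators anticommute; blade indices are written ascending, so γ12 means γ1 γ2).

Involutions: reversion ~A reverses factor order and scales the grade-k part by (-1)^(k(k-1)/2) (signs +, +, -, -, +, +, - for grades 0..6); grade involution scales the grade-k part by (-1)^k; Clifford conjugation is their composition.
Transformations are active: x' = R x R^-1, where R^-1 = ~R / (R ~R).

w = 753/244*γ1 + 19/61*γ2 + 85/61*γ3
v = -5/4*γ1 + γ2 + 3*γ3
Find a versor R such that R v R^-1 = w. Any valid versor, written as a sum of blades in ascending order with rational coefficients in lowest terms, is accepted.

Key observation: q(v) = q(w) = -185/16 (sandwiches preserve the norm), so R = v + w = 112/61*γ1 + 80/61*γ2 + 268/61*γ3 works whenever it is invertible — the component of v along it is kept and (v - w)/2 reverses, sending v to w.
Answer: 112/61*γ1 + 80/61*γ2 + 268/61*γ3


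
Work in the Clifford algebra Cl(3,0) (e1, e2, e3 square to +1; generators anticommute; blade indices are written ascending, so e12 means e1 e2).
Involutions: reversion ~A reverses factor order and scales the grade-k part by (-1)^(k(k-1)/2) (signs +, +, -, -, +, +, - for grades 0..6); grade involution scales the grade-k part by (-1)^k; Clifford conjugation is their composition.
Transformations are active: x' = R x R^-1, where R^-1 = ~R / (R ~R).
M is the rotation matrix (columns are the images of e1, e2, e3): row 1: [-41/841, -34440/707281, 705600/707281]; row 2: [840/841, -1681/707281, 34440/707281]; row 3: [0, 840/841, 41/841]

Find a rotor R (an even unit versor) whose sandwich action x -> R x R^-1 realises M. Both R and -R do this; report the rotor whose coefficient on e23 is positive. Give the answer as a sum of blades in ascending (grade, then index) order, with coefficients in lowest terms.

Method: write R = a + b12*e12 + b13*e13 + b23*e23 with a^2 + b12^2 + b13^2 + b23^2 = 1 (so R^-1 = ~R). Expanding the columns R e_j ~R gives tr M = 4a^2 - 1 and, from the antisymmetric part, M21 - M12 = -4a*b12, M13 - M31 = 4a*b13, M32 - M23 = -4a*b23.
Here tr M = -1681/707281, so a^2 = (1 + tr M)/4 = 176400/707281 and a = ±420/841. Taking a = 420/841: M21 - M12 = 740880/707281, M13 - M31 = 705600/707281, M32 - M23 = 672000/707281, giving b12 = -441/841, b13 = 420/841, b23 = -400/841, i.e. R = 420/841 - 441/841*e12 + 420/841*e13 - 400/841*e23.
Its e23 coefficient is negative, so report the other preimage -R.
Answer: -420/841 + 441/841*e12 - 420/841*e13 + 400/841*e23. Sheet selection: the two-to-one cover makes ±R indistinguishable at the matrix level (trace -1681/707281), so uniqueness comes from the required sign on e23.


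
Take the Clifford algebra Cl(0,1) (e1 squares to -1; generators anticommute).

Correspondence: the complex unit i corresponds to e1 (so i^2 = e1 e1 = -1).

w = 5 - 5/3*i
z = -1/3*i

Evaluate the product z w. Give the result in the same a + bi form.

In blades: z = -1/3*e1, w = 5 - 5/3*e1.
Distribute z over w term by term (generator squares from the signature, products reordered to ascending indices): (-1/3*e1)*w = -5/9 - 5/3*e1.
Sum: -5/9 - 5/3*e1; translating back through the correspondence:
Answer: -5/9 - 5/3*i


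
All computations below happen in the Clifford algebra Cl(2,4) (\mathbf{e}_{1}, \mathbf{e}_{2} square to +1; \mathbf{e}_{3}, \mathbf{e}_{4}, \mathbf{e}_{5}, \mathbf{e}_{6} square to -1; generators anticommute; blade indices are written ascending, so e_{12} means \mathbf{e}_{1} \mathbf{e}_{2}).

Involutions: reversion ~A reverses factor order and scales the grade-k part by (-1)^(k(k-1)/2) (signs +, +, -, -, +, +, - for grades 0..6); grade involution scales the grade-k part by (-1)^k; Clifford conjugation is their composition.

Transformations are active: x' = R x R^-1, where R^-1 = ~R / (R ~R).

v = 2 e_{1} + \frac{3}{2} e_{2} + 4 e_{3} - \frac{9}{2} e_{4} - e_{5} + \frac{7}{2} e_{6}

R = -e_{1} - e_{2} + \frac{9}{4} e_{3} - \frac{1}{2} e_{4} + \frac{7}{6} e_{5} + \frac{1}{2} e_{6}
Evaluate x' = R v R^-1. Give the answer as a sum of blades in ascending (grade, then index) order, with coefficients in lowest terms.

~R = -e_{1} - e_{2} + \frac{9}{4} e_{3} - \frac{1}{2} e_{4} + \frac{7}{6} e_{5} + \frac{1}{2} e_{6}, and R ~R = -\frac{709}{144}, so R^-1 = ~R / (-\frac{709}{144}).
R v = -\frac{46}{3} + \frac{1}{2} e_{12} - \frac{17}{2} e_{13} + \frac{11}{2} e_{14} - \frac{4}{3} e_{15} - \frac{9}{2} e_{16} - \frac{59}{8} e_{23} + \frac{21}{4} e_{24} - \frac{3}{4} e_{25} - \frac{17}{4} e_{26} - \frac{65}{8} e_{34} - \frac{83}{12} e_{35} + \frac{47}{8} e_{36} + \frac{23}{4} e_{45} + \frac{1}{2} e_{46} + \frac{55}{12} e_{56}
Answer: -\frac{5834}{709} e_{1} - \frac{10959}{1418} e_{2} + \frac{7100}{709} e_{3} + \frac{1965}{1418} e_{4} + \frac{5861}{709} e_{5} - \frac{547}{1418} e_{6}


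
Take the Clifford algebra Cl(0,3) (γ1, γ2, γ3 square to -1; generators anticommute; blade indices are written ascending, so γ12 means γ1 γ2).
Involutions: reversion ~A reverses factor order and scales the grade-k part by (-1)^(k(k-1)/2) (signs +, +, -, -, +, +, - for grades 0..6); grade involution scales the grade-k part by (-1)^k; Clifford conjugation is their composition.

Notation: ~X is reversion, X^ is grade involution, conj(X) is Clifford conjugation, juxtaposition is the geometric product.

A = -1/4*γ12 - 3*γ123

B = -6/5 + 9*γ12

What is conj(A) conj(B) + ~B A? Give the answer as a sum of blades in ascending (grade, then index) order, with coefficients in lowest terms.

first term: 9/4 - 27*γ3 - 3/10*γ12 + 18/5*γ123
second term: -9/4 - 27*γ3 + 3/10*γ12 + 18/5*γ123
Answer: -54*γ3 + 36/5*γ123


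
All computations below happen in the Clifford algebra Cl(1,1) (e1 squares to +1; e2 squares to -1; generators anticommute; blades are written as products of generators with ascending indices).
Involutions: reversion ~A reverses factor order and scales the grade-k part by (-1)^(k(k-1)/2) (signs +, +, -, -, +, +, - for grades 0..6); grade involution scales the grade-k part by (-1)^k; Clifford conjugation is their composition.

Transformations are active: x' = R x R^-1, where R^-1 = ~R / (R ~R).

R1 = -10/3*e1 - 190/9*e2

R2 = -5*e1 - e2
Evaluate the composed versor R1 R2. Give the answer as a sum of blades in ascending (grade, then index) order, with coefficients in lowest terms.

Distribute over the terms of R1 (each basis-blade product reordered to ascending indices, repeated generators contracted through their squares):
(-10/3*e1) R2 = 50/3 + 10/3*e1 e2
(-190/9*e2) R2 = -190/9 - 950/9*e1 e2
Summing the partial products and collecting blades:
Answer: -40/9 - 920/9*e1 e2


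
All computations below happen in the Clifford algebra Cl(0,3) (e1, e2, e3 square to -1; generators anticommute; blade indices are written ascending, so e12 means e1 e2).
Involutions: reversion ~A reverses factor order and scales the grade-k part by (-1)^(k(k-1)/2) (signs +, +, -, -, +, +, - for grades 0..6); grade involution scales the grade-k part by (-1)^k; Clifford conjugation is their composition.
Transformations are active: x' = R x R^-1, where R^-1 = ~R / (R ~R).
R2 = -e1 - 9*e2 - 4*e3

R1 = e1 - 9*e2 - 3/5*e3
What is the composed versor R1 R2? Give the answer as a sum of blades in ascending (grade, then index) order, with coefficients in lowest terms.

Distribute over the terms of R1 (each basis-blade product reordered to ascending indices, repeated generators contracted through their squares):
(e1) R2 = 1 - 9*e12 - 4*e13
(-9*e2) R2 = -81 - 9*e12 + 36*e23
(-3/5*e3) R2 = -12/5 - 3/5*e13 - 27/5*e23
Summing the partial products and collecting blades:
Answer: -412/5 - 18*e12 - 23/5*e13 + 153/5*e23


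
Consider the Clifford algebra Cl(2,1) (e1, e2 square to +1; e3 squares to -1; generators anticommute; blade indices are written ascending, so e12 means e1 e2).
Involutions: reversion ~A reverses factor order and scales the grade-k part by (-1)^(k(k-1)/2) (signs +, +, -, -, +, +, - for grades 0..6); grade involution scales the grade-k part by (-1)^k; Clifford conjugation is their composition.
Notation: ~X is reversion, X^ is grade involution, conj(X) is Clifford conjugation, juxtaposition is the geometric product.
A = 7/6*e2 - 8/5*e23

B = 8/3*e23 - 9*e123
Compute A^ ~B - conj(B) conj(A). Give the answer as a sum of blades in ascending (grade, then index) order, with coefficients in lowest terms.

first term: 64/15 - 72/5*e1 + 28/9*e3 + 21/2*e13
second term: -64/15 - 72/5*e1 - 28/9*e3 - 21/2*e13
Answer: 128/15 + 56/9*e3 + 21*e13


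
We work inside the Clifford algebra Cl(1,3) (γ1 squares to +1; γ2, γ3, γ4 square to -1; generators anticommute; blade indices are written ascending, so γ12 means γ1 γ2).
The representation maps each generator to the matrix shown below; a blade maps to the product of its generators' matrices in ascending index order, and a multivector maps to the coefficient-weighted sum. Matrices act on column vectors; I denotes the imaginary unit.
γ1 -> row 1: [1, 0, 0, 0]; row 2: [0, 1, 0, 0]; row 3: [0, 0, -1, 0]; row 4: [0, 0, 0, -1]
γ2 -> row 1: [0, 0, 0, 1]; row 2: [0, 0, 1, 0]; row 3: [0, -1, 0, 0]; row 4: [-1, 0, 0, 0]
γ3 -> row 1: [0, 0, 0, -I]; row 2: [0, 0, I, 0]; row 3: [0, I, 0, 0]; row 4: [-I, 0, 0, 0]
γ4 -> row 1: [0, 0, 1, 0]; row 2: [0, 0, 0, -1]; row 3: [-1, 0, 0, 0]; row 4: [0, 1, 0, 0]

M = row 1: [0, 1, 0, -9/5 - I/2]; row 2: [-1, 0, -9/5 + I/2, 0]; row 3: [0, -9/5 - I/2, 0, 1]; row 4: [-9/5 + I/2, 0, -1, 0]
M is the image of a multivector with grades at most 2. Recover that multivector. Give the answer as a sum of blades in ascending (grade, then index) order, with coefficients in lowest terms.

Method: the blade images are trace-orthogonal — tr(rho(e_A) rho(e_B)^-1) = 4 if A = B and 0 otherwise — and rho(e_A)^-1 = (e_A)^2 * rho(e_A) with (e_A)^2 = +1 or -1, so the coefficient of e_A in the preimage is (e_A)^2 * tr(M rho(e_A))/4.
Nonzero projections over blades of grade <= 2: γ12: (γ12)^2 = +1, tr(M rho(γ12)) = -36/5, coefficient -9/5; γ13: (γ13)^2 = +1, tr(M rho(γ13)) = 2, coefficient 1/2; γ24: (γ24)^2 = -1, tr(M rho(γ24)) = -4, coefficient 1. Every other blade of grade <= 2 projects to 0.
Answer: -9/5*γ12 + 1/2*γ13 + γ24


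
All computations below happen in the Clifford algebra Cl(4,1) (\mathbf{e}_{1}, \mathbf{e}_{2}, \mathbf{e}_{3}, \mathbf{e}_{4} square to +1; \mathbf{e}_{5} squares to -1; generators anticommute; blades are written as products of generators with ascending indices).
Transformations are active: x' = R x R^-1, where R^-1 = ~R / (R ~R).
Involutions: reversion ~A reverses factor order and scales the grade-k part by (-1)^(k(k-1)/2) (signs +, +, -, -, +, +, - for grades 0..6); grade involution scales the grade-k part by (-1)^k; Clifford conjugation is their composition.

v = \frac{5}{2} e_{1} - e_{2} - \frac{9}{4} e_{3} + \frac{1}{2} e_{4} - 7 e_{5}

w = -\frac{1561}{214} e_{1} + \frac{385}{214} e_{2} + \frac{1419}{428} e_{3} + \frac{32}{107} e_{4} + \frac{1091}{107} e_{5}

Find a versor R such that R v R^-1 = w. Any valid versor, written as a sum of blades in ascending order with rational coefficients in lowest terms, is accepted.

Key observation: q(v) = q(w) = -\frac{583}{16} (sandwiches preserve the norm), so R = v + w = -\frac{513}{107} e_{1} + \frac{171}{214} e_{2} + \frac{114}{107} e_{3} + \frac{171}{214} e_{4} + \frac{342}{107} e_{5} works whenever it is invertible — the component of v along it is kept and (v - w)/2 reverses, sending v to w.
Answer: -\frac{513}{107} e_{1} + \frac{171}{214} e_{2} + \frac{114}{107} e_{3} + \frac{171}{214} e_{4} + \frac{342}{107} e_{5}


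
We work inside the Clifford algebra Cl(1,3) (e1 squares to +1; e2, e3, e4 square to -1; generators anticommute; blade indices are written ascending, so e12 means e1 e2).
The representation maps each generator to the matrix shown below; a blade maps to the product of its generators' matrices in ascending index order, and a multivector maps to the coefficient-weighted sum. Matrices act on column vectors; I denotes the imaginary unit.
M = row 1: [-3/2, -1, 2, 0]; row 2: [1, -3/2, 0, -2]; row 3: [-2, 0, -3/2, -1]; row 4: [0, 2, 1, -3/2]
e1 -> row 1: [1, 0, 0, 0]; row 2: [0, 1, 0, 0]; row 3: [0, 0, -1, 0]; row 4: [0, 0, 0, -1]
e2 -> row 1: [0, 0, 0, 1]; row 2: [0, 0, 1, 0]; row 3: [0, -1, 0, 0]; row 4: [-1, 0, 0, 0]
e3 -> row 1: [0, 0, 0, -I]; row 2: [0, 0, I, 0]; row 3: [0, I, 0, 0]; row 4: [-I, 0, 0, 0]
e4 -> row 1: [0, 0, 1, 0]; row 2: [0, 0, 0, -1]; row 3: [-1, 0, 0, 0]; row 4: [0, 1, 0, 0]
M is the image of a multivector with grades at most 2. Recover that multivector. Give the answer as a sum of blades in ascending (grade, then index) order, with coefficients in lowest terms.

Method: the blade images are trace-orthogonal — tr(rho(e_A) rho(e_B)^-1) = 4 if A = B and 0 otherwise — and rho(e_A)^-1 = (e_A)^2 * rho(e_A) with (e_A)^2 = +1 or -1, so the coefficient of e_A in the preimage is (e_A)^2 * tr(M rho(e_A))/4.
Nonzero projections over blades of grade <= 2: 1: (1)^2 = +1, tr(M 1) = -6, coefficient -3/2; e4: (e4)^2 = -1, tr(M rho(e4)) = -8, coefficient 2; e24: (e24)^2 = -1, tr(M rho(e24)) = 4, coefficient -1. Every other blade of grade <= 2 projects to 0.
Answer: -3/2 + 2*e4 - e24


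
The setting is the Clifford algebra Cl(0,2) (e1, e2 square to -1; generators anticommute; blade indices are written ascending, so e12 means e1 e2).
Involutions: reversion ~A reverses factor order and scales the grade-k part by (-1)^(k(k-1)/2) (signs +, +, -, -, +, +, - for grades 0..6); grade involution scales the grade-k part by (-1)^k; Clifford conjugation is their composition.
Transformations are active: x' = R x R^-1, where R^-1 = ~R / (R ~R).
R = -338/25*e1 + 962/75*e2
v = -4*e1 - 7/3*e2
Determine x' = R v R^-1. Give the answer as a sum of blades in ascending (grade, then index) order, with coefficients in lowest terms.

~R = -338/25*e1 + 962/75*e2, and R ~R = -390728/1125, so R^-1 = ~R / (-390728/1125).
R v = -5434/225 + 6214/75*e12
Answer: 3063/1445*e1 + 17848/4335*e2


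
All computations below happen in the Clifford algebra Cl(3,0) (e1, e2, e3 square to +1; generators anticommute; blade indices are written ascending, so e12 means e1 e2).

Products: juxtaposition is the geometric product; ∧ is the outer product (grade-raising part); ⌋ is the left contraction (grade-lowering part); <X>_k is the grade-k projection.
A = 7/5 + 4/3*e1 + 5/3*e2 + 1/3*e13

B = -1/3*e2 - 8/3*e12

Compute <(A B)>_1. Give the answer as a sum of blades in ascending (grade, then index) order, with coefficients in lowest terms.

step 1: -5/9 + 40/9*e1 - 181/45*e2 - 188/45*e12 - 8/9*e23 + 1/9*e123
step 2: 40/9*e1 - 181/45*e2
Answer: 40/9*e1 - 181/45*e2


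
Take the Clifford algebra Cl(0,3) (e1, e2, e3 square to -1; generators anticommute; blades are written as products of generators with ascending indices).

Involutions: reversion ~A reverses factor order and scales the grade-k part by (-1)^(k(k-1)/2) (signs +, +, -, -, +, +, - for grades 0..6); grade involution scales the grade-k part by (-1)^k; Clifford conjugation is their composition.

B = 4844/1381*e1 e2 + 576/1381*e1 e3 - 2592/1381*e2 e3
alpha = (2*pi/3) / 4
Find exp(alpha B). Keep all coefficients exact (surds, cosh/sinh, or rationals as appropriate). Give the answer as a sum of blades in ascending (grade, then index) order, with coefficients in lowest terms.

B^2 term by term: the squares give (4844/1381)^2*(e1 e2)^2 + (576/1381)^2*(e1 e3)^2 + (-2592/1381)^2*(e2 e3)^2 = 23464336/1907161*(-1) + 331776/1907161*(-1) + 6718464/1907161*(-1) = -16 (each basis 2-blade squares to minus the product of its generators' squares); cross terms between blades sharing an index anticommute and cancel. So B^2 = -16.
B^2 = -16 — a negative square means the series sums to a rotation: l = 4, alpha*l = 2*pi/3, so exp(alpha B) = cos(2*pi/3) + (sin(2*pi/3)/4)*B = -1/2 + (sqrt(3)/8)*B.
Answer: -1/2 + 1211*sqrt(3)/2762*e1 e2 + 72*sqrt(3)/1381*e1 e3 - 324*sqrt(3)/1381*e2 e3


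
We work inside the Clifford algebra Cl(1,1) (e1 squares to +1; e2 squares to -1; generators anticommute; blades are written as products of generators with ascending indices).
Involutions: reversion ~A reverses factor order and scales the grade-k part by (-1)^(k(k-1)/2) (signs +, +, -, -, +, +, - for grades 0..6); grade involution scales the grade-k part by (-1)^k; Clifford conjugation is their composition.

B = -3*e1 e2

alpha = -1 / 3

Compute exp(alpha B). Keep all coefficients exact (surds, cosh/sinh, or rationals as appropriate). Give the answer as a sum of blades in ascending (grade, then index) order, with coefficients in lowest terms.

B^2 = (-3)^2*(e1 e2)^2 = 9*(+1) = 9 (a basis 2-blade squares to minus the product of its generators' squares).
B^2 = 9 — the series telescopes hyperbolically here: l = 3, alpha*l = -1, so exp(alpha B) = cosh(-1) + (sinh(-1)/3)*B = cosh(1) + (-sinh(1)/3)*B.
Answer: cosh(1) + sinh(1)*e1 e2


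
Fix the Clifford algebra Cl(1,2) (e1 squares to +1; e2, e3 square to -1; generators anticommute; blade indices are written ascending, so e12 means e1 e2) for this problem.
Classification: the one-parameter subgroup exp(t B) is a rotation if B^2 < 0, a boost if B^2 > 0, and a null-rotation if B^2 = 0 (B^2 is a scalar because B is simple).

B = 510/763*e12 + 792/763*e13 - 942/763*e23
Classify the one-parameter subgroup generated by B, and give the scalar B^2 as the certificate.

B^2 term by term: the squares give (510/763)^2*(e12)^2 + (792/763)^2*(e13)^2 + (-942/763)^2*(e23)^2 = 260100/582169*(+1) + 627264/582169*(+1) + 887364/582169*(-1) = 0 (each basis 2-blade squares to minus the product of its generators' squares); cross terms between blades sharing an index anticommute and cancel. So B^2 = 0.
Answer: null-rotation, certificate B^2 = 0. The class reads off the invariant scalar 0 directly.


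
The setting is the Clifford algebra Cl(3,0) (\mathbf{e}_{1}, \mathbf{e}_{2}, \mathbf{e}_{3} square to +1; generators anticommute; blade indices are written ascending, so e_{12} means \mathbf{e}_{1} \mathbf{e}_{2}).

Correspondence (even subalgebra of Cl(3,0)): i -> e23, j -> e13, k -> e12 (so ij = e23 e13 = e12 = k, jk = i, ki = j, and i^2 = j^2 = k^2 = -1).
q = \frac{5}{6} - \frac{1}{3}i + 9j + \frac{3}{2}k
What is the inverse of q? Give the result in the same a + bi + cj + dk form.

In blades: q = \frac{5}{6} + \frac{3}{2} e_{12} + 9 e_{13} - \frac{1}{3} e_{23}.
With qbar = \frac{5}{6} - \frac{3}{2} e_{12} - 9 e_{13} + \frac{1}{3} e_{23} (scalar fixed, mapped units negated), q qbar = \frac{1513}{18} (the sum of squared coefficients), so q^-1 = qbar / (\frac{1513}{18}) = \frac{15}{1513} - \frac{27}{1513} e_{12} - \frac{162}{1513} e_{13} + \frac{6}{1513} e_{23}; translating back:
Answer: \frac{15}{1513} + \frac{6}{1513}i - \frac{162}{1513}j - \frac{27}{1513}k


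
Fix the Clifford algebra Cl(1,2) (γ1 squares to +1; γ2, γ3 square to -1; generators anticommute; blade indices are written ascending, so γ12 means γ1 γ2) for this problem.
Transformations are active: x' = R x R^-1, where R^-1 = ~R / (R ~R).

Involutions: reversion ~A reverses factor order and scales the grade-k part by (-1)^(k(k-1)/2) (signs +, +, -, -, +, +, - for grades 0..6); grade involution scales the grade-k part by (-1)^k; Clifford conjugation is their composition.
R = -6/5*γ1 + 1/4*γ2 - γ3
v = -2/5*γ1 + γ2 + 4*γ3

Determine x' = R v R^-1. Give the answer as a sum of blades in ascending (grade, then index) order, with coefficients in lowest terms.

~R = -6/5*γ1 + 1/4*γ2 - γ3, and R ~R = 151/400, so R^-1 = ~R / (151/400).
R v = 423/100 - 11/10*γ12 - 26/5*γ13 + 2*γ23
Answer: -20002/755*γ1 + 695/151*γ2 - 3988/151*γ3
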